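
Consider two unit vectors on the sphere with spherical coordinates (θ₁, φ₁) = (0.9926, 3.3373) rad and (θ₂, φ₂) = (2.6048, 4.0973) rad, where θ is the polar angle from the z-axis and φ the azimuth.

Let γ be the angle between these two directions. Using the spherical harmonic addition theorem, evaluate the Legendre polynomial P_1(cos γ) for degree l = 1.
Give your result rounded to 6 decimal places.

Summing Y*_{l m}(θ₁,φ₁)·Y_{l m}(θ₂,φ₂) over m ∈ [−1, 1]; prefactor 4π/(2·1+1) = 4.188790:
  [-1]  conj(Y_{1,-1})(Ω₁) = -0.28381 - 0.05626j ; Y_{1,-1}(Ω₂) = -0.10195 + 0.14430j ; Δ = 0.03705 - 0.03522j
  [+0]  conj(Y_{1,0})(Ω₁) = 0.26703 + 0.00000j ; Y_{1,0}(Ω₂) = -0.41988 + 0.00000j ; Δ = -0.11212 + 0.00000j
  [+1]  conj(Y_{1,1})(Ω₁) = 0.28381 - 0.05626j ; Y_{1,1}(Ω₂) = 0.10195 + 0.14430j ; Δ = 0.03705 + 0.03522j
Total Σ_m = -0.03801 + 0.00000j. Multiply by 4.188790: -0.15923 + 0.00000j. P_1(cos γ) = -0.159233

-0.159233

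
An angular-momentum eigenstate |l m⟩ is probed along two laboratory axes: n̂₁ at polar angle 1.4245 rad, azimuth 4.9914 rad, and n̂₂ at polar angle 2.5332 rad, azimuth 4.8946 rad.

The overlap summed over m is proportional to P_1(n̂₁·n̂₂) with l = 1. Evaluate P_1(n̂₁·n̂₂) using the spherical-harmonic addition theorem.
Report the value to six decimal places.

Term-by-term m-sum for l=1 (normalisation 4π/3 = 4.188790):
  m=-1: Y*=0.09413 - 0.32859j  Y=0.03578 + 0.19420j  product 0.06718 + 0.00652j
  m=+0: Y*=0.07123 + 0.00000j  Y=-0.40093 + 0.00000j  product -0.02856 + 0.00000j
  m=+1: Y*=-0.09413 - 0.32859j  Y=-0.03578 + 0.19420j  product 0.06718 - 0.00652j
Accumulated sum 0.10580 + 0.00000j; after 4π/(2l+1) scaling, 0.44318 + 0.00000j ⇒ P_1 = 0.443178

0.443178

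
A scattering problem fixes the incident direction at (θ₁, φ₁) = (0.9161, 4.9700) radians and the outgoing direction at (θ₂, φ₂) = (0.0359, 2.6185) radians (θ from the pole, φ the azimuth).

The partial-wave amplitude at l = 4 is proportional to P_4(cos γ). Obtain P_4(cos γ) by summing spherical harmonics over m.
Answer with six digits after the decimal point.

Addition theorem: P_4(cos γ) = (4π/9) Σ_m Y*_{lm}(Ω₁) Y_{lm}(Ω₂), m = −4…4:
  m=-4: 0.09013 + 0.15024j × -0.00000 + 0.00000j = -0.00000 + 0.00000j  (running Σ = -0.00000 + 0.00000j)
  m=-3: -0.26559 + 0.27235j × -0.00000 - 0.00006j = 0.00002 + 0.00002j  (running Σ = 0.00002 + 0.00002j)
  m=-2: -0.29223 - 0.16547j × 0.00129 + 0.00223j = -0.00001 - 0.00087j  (running Σ = 0.00001 - 0.00085j)
  m=-1: -0.02355 + 0.08939j × -0.05867 - 0.03383j = 0.00441 - 0.00445j  (running Σ = 0.00441 - 0.00530j)
  m=0: -0.35033 + 0.00000j × 0.84084 + 0.00000j = -0.29457 + 0.00000j  (running Σ = -0.29016 - 0.00530j)
  m=1: 0.02355 + 0.08939j × 0.05867 - 0.03383j = 0.00441 + 0.00445j  (running Σ = -0.28575 - 0.00085j)
  m=2: -0.29223 + 0.16547j × 0.00129 - 0.00223j = -0.00001 + 0.00087j  (running Σ = -0.28576 + 0.00002j)
  m=3: 0.26559 + 0.27235j × 0.00000 - 0.00006j = 0.00002 - 0.00002j  (running Σ = -0.28574 + 0.00000j)
  m=4: 0.09013 - 0.15024j × -0.00000 - 0.00000j = -0.00000 - 0.00000j  (running Σ = -0.28574 - 0.00000j)
Total Σ_m = -0.28574 - 0.00000j. Multiply by 1.396263: -0.39897 - 0.00000j. P_4(cos γ) = -0.398973

-0.398973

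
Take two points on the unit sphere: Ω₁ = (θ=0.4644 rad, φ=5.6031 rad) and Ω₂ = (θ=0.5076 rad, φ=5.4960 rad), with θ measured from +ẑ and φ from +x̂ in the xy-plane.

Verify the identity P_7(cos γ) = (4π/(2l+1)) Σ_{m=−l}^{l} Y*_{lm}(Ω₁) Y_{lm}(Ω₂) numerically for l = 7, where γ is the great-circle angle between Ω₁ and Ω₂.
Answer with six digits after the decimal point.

Term-by-term m-sum for l=7 (normalisation 4π/15 = 0.837758):
  [-7]  conj(Y_{7,-7})(Ω₁) = 0.00009 + 0.00181j ; Y_{7,-7}(Ω₂) = 0.00230 - 0.00224j ; Δ = 0.00000 + 0.00000j
  [-6]  conj(Y_{7,-6})(Ω₁) = -0.00798 + 0.01090j ; Y_{7,-6}(Ω₂) = 0.00023 - 0.02157j ; Δ = 0.00023 + 0.00017j
  [-5]  conj(Y_{7,-5})(Ω₁) = -0.06004 + 0.01590j ; Y_{7,-5}(Ω₂) = -0.06230 - 0.06342j ; Δ = 0.00475 + 0.00282j
  [-4]  conj(Y_{7,-4})(Ω₁) = -0.17812 - 0.07981j ; Y_{7,-4}(Ω₂) = -0.24805 - 0.00177j ; Δ = 0.04404 + 0.02011j
  [-3]  conj(Y_{7,-3})(Ω₁) = -0.18717 - 0.36897j ; Y_{7,-3}(Ω₂) = -0.32520 + 0.32173j ; Δ = 0.17957 + 0.05977j
  [-2]  conj(Y_{7,-2})(Ω₁) = 0.10824 - 0.50626j ; Y_{7,-2}(Ω₂) = -0.00166 + 0.46517j ; Δ = 0.23531 + 0.05119j
  [-1]  conj(Y_{7,-1})(Ω₁) = 0.12785 - 0.10341j ; Y_{7,-1}(Ω₂) = 0.01062 + 0.01066j ; Δ = 0.00246 + 0.00026j
  [+0]  conj(Y_{7,0})(Ω₁) = -0.42064 + 0.00000j ; Y_{7,0}(Ω₂) = -0.44956 + 0.00000j ; Δ = 0.18910 + 0.00000j
  [+1]  conj(Y_{7,1})(Ω₁) = -0.12785 - 0.10341j ; Y_{7,1}(Ω₂) = -0.01062 + 0.01066j ; Δ = 0.00246 - 0.00026j
  [+2]  conj(Y_{7,2})(Ω₁) = 0.10824 + 0.50626j ; Y_{7,2}(Ω₂) = -0.00166 - 0.46517j ; Δ = 0.23531 - 0.05119j
  [+3]  conj(Y_{7,3})(Ω₁) = 0.18717 - 0.36897j ; Y_{7,3}(Ω₂) = 0.32520 + 0.32173j ; Δ = 0.17957 - 0.05977j
  [+4]  conj(Y_{7,4})(Ω₁) = -0.17812 + 0.07981j ; Y_{7,4}(Ω₂) = -0.24805 + 0.00177j ; Δ = 0.04404 - 0.02011j
  [+5]  conj(Y_{7,5})(Ω₁) = 0.06004 + 0.01590j ; Y_{7,5}(Ω₂) = 0.06230 - 0.06342j ; Δ = 0.00475 - 0.00282j
  [+6]  conj(Y_{7,6})(Ω₁) = -0.00798 - 0.01090j ; Y_{7,6}(Ω₂) = 0.00023 + 0.02157j ; Δ = 0.00023 - 0.00017j
  [+7]  conj(Y_{7,7})(Ω₁) = -0.00009 + 0.00181j ; Y_{7,7}(Ω₂) = -0.00230 - 0.00224j ; Δ = 0.00000 - 0.00000j
Σ over m = 1.12185 + 0.00000j; ×(4π/15) → 0.93984 + 0.00000j. Real part: 0.939842

0.939842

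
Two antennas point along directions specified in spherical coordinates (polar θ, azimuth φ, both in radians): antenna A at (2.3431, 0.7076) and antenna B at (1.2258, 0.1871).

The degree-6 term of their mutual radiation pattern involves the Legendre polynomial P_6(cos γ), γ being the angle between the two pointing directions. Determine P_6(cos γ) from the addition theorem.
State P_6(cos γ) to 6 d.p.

Term-by-term m-sum for l=6 (normalisation 4π/13 = 0.966644):
  term(m=-6) = -0.02189 + 0.00041j   from Y*(Ω₁)=-0.02937 - 0.05827j, Y(Ω₂)=0.14541 - 0.30242j
  term(m=-5) = 0.07894 - 0.04722j   from Y*(Ω₁)=0.20313 + 0.08502j, Y(Ω₂)=0.24789 - 0.33624j
  term(m=-4) = -0.01446 + 0.02578j   from Y*(Ω₁)=-0.38950 + 0.12528j, Y(Ω₂)=0.05293 - 0.04915j
  term(m=-3) = 0.00117 + 0.12587j   from Y*(Ω₁)=0.20639 - 0.33512j, Y(Ω₂)=-0.27074 + 0.17023j
  term(m=-2) = -0.00091 - 0.00155j   from Y*(Ω₁)=0.00153 + 0.00978j, Y(Ω₂)=-0.16835 + 0.06611j
  term(m=-1) = 0.08358 + 0.04791j   from Y*(Ω₁)=0.27910 + 0.23874j, Y(Ω₂)=0.25772 - 0.04879j
  term(m=+0) = -0.02469 + 0.00000j   from Y*(Ω₁)=-0.12008 + 0.00000j, Y(Ω₂)=0.20560 + 0.00000j
  term(m=+1) = 0.08358 - 0.04791j   from Y*(Ω₁)=-0.27910 + 0.23874j, Y(Ω₂)=-0.25772 - 0.04879j
  term(m=+2) = -0.00091 + 0.00155j   from Y*(Ω₁)=0.00153 - 0.00978j, Y(Ω₂)=-0.16835 - 0.06611j
  term(m=+3) = 0.00117 - 0.12587j   from Y*(Ω₁)=-0.20639 - 0.33512j, Y(Ω₂)=0.27074 + 0.17023j
  term(m=+4) = -0.01446 - 0.02578j   from Y*(Ω₁)=-0.38950 - 0.12528j, Y(Ω₂)=0.05293 + 0.04915j
  term(m=+5) = 0.07894 + 0.04722j   from Y*(Ω₁)=-0.20313 + 0.08502j, Y(Ω₂)=-0.24789 - 0.33624j
  term(m=+6) = -0.02189 - 0.00041j   from Y*(Ω₁)=-0.02937 + 0.05827j, Y(Ω₂)=0.14541 + 0.30242j
Σ over m = 0.22818 - 0.00000j; ×(4π/13) → 0.22057 - 0.00000j. Real part: 0.220566

0.220566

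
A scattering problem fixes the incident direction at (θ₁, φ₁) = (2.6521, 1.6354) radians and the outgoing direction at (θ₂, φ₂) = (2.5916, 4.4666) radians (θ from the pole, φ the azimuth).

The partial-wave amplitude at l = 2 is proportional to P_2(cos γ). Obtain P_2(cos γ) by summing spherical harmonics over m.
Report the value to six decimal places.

Addition theorem: P_2(cos γ) = (4π/5) Σ_m Y*_{lm}(Ω₁) Y_{lm}(Ω₂), m = −2…2:
  m=-2: Y*=(-0.084681, -0.011003)  Y=(-0.093033, -0.049811)  product (0.007330, 0.005242)
  m=-1: Y*=(0.020696, -0.319912)  Y=(0.083763, -0.333902)  product (-0.105086, -0.033707)
  m=+0: Y*=(0.421615, -0.000000)  Y=(0.372293, 0.000000)  product (0.156964, 0.000000)
  m=+1: Y*=(-0.020696, -0.319912)  Y=(-0.083763, -0.333902)  product (-0.105086, 0.033707)
  m=+2: Y*=(-0.084681, 0.011003)  Y=(-0.093033, 0.049811)  product (0.007330, -0.005242)
Accumulated sum (-0.038547, -0.000000); after 4π/(2l+1) scaling, (-0.096880, -0.000000) ⇒ P_2 = -0.096880

-0.096880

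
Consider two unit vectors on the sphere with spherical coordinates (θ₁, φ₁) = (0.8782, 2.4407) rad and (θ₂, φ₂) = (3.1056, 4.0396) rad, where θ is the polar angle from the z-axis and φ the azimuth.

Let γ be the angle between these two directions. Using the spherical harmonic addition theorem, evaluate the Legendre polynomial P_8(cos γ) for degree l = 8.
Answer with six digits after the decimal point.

0.289348

Term-by-term m-sum for l=8 (normalisation 4π/17 = 0.739198):
  m=-8: 0.04947 + 0.03968j × 0.00000 - 0.00000j = 0.00000 - 0.00000j  (running Σ = 0.00000 - 0.00000j)
  m=-7: -0.04055 - 0.20655j × 0.00000 - 0.00000j = -0.00000 - 0.00000j  (running Σ = -0.00000 - 0.00000j)
  m=-6: -0.19428 + 0.34975j × 0.00000 + 0.00000j = -0.00000 + 0.00000j  (running Σ = -0.00000 + 0.00000j)
  m=-5: 0.40832 - 0.15503j × -0.00000 + 0.00000j = 0.00000 + 0.00000j  (running Σ = 0.00000 + 0.00000j)
  m=-4: -0.13489 - 0.04741j × -0.00002 + 0.00001j = 0.00000 - 0.00000j  (running Σ = 0.00000 - 0.00000j)
  m=-3: -0.14408 - 0.24484j × -0.00058 - 0.00028j = 0.00002 + 0.00018j  (running Σ = 0.00002 + 0.00018j)
  m=-2: -0.05221 + 0.30598j × -0.00296 - 0.01294j = 0.00411 - 0.00023j  (running Σ = 0.00413 - 0.00005j)
  m=-1: -0.11672 + 0.09849j × 0.10941 - 0.13731j = 0.00075 + 0.02680j  (running Σ = 0.00488 + 0.02675j)
  m=0: 0.33593 + 0.00000j × 1.13614 + 0.00000j = 0.38167 + 0.00000j  (running Σ = 0.38655 + 0.02675j)
  m=1: 0.11672 + 0.09849j × -0.10941 - 0.13731j = 0.00075 - 0.02680j  (running Σ = 0.38730 - 0.00005j)
  m=2: -0.05221 - 0.30598j × -0.00296 + 0.01294j = 0.00411 + 0.00023j  (running Σ = 0.39142 + 0.00018j)
  m=3: 0.14408 - 0.24484j × 0.00058 - 0.00028j = 0.00002 - 0.00018j  (running Σ = 0.39143 - 0.00000j)
  m=4: -0.13489 + 0.04741j × -0.00002 - 0.00001j = 0.00000 + 0.00000j  (running Σ = 0.39143 + 0.00000j)
  m=5: -0.40832 - 0.15503j × 0.00000 + 0.00000j = 0.00000 - 0.00000j  (running Σ = 0.39143 + 0.00000j)
  m=6: -0.19428 - 0.34975j × 0.00000 - 0.00000j = -0.00000 - 0.00000j  (running Σ = 0.39143 - 0.00000j)
  m=7: 0.04055 - 0.20655j × -0.00000 - 0.00000j = -0.00000 + 0.00000j  (running Σ = 0.39143 - 0.00000j)
  m=8: 0.04947 - 0.03968j × 0.00000 + 0.00000j = 0.00000 + 0.00000j  (running Σ = 0.39143 - 0.00000j)
Total Σ_m = 0.39143 - 0.00000j. Multiply by 0.739198: 0.28935 - 0.00000j. P_8(cos γ) = 0.289348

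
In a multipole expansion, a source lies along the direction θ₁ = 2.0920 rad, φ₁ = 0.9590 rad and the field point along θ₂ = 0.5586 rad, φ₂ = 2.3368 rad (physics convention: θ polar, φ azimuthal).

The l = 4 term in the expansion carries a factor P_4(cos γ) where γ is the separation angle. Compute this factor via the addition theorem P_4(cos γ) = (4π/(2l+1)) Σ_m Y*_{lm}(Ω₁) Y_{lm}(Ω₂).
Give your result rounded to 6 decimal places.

0.010958

Addition theorem: P_4(cos γ) = (4π/9) Σ_m Y*_{lm}(Ω₁) Y_{lm}(Ω₂), m = −4…4:
  m=-4: -0.192340-0.160175i × -0.034813-0.002706i = +0.006262+0.006097i  (running Σ = +0.006262+0.006097i)
  m=-3: +0.392337-0.106302i × +0.118045-0.105050i = +0.035147-0.053764i  (running Σ = +0.041409-0.047667i)
  m=-2: -0.062964+0.173999i × -0.014699+0.378752i = -0.064977-0.026405i  (running Σ = -0.023568-0.074072i)
  m=-1: +0.148361+0.211463i × -0.299775-0.311635i = +0.021424-0.109626i  (running Σ = -0.002144-0.183698i)
  m=0: -0.241874-0.000000i × -0.050176+0.000000i = +0.012136+0.000000i  (running Σ = +0.009992-0.183698i)
  m=1: -0.148361+0.211463i × +0.299775-0.311635i = +0.021424+0.109626i  (running Σ = +0.031416-0.074072i)
  m=2: -0.062964-0.173999i × -0.014699-0.378752i = -0.064977+0.026405i  (running Σ = -0.033561-0.047667i)
  m=3: -0.392337-0.106302i × -0.118045-0.105050i = +0.035147+0.053764i  (running Σ = +0.001586+0.006097i)
  m=4: -0.192340+0.160175i × -0.034813+0.002706i = +0.006262-0.006097i  (running Σ = +0.007848+0.000000i)
Total Σ_m = +0.007848+0.000000i. Multiply by 1.396263: +0.010958+0.000000i. P_4(cos γ) = 0.010958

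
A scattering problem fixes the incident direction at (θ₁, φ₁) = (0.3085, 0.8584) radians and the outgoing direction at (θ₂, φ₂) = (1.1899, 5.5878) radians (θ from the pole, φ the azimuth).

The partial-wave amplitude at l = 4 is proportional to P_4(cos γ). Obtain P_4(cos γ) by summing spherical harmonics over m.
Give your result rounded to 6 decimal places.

Term-by-term m-sum for l=4 (normalisation 4π/9 = 1.396263):
  term(m=-4) = (0.001233, -0.000084)   from Y*(Ω₁)=(-0.003602, -0.001083), Y(Ω₂)=(-0.307594, 0.115797)
  term(m=-3) = (-0.000634, -0.012411)   from Y*(Ω₁)=(-0.028170, 0.017913), Y(Ω₂)=(-0.183471, 0.323915)
  term(m=-2) = (0.001551, -0.000053)   from Y*(Ω₁)=(-0.024025, 0.163381), Y(Ω₂)=(-0.001683, -0.009246)
  term(m=-1) = (-0.002592, -0.152342)   from Y*(Ω₁)=(0.300107, 0.347465), Y(Ω₂)=(-0.254802, -0.212614)
  term(m=+0) = (-0.024634, 0.000000)   from Y*(Ω₁)=(0.487653, -0.000000), Y(Ω₂)=(-0.050516, 0.000000)
  term(m=+1) = (-0.002592, 0.152342)   from Y*(Ω₁)=(-0.300107, 0.347465), Y(Ω₂)=(0.254802, -0.212614)
  term(m=+2) = (0.001551, 0.000053)   from Y*(Ω₁)=(-0.024025, -0.163381), Y(Ω₂)=(-0.001683, 0.009246)
  term(m=+3) = (-0.000634, 0.012411)   from Y*(Ω₁)=(0.028170, 0.017913), Y(Ω₂)=(0.183471, 0.323915)
  term(m=+4) = (0.001233, 0.000084)   from Y*(Ω₁)=(-0.003602, 0.001083), Y(Ω₂)=(-0.307594, -0.115797)
Total Σ_m = (-0.025517, 0.000000). Multiply by 1.396263: (-0.035628, 0.000000). P_4(cos γ) = -0.035628

-0.035628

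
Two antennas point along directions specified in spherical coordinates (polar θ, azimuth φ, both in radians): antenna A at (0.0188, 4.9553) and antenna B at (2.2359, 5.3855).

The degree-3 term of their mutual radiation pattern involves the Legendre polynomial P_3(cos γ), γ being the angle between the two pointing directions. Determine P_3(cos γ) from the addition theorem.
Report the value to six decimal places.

Expand P_3 via completeness: Σ_{m} conj(Y_{3,m}) at Ω₁ times Y_{3,m} at Ω₂ —
  [-3]  conj(Y_{3,-3})(Ω₁) = (-0.000002, 0.000002) ; Y_{3,-3}(Ω₂) = (-0.183153, 0.088143) ; Δ = (0.000000, -0.000001)
  [-2]  conj(Y_{3,-2})(Ω₁) = (-0.000319, -0.000169) ; Y_{3,-2}(Ω₂) = (0.086960, -0.380690) ; Δ = (-0.000092, 0.000107)
  [-1]  conj(Y_{3,-1})(Ω₁) = (0.005843, -0.023578) ; Y_{3,-1}(Ω₂) = (0.143364, 0.179805) ; Δ = (0.005077, -0.002330)
  [+0]  conj(Y_{3,0})(Ω₁) = (0.745561, -0.000000) ; Y_{3,0}(Ω₂) = (0.252339, 0.000000) ; Δ = (0.188134, 0.000000)
  [+1]  conj(Y_{3,1})(Ω₁) = (-0.005843, -0.023578) ; Y_{3,1}(Ω₂) = (-0.143364, 0.179805) ; Δ = (0.005077, 0.002330)
  [+2]  conj(Y_{3,2})(Ω₁) = (-0.000319, 0.000169) ; Y_{3,2}(Ω₂) = (0.086960, 0.380690) ; Δ = (-0.000092, -0.000107)
  [+3]  conj(Y_{3,3})(Ω₁) = (0.000002, 0.000002) ; Y_{3,3}(Ω₂) = (0.183153, 0.088143) ; Δ = (0.000000, 0.000001)
Accumulated sum (0.198105, -0.000000); after 4π/(2l+1) scaling, (0.355637, -0.000000) ⇒ P_3 = 0.355637

0.355637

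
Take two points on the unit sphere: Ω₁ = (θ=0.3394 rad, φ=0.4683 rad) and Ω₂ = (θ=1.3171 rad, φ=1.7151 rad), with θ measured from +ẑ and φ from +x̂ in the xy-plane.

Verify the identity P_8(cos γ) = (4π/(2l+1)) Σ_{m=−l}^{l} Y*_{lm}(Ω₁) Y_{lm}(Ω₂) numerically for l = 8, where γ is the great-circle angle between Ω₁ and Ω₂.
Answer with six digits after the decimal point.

-0.276595

Addition theorem: P_8(cos γ) = (4π/17) Σ_m Y*_{lm}(Ω₁) Y_{lm}(Ω₂), m = −8…8:
  m=-8: -0.000064-0.000044i × +0.160692-0.363375i = -0.000026+0.000016i  (running Σ = -0.000026+0.000016i)
  m=-7: -0.000873-0.000120i × +0.348984+0.219122i = -0.000278-0.000233i  (running Σ = -0.000305-0.000217i)
  m=-6: -0.005978+0.002060i × +0.011058-0.012997i = -0.000039+0.000100i  (running Σ = -0.000344-0.000117i)
  m=-5: -0.022584+0.023257i × +0.235450+0.267630i = -0.011542-0.000568i  (running Σ = -0.011886-0.000685i)
  m=-4: -0.036229+0.116127i × -0.094551+0.061571i = -0.003725-0.013211i  (running Σ = -0.015610-0.013895i)
  m=-3: +0.053780+0.321199i × +0.126538+0.273804i = -0.081140+0.055369i  (running Σ = -0.096751+0.041474i)
  m=-2: +0.334936+0.455347i × -0.158503+0.047059i = -0.074516-0.056412i  (running Σ = -0.171267-0.014938i)
  m=-1: +0.400848+0.202760i × +0.039171+0.269558i = -0.038954+0.115994i  (running Σ = -0.210221+0.101056i)
  m=0: -0.257466-0.000000i × -0.179675+0.000000i = +0.046260+0.000000i  (running Σ = -0.163961+0.101056i)
  m=1: -0.400848+0.202760i × -0.039171+0.269558i = -0.038954-0.115994i  (running Σ = -0.202916-0.014938i)
  m=2: +0.334936-0.455347i × -0.158503-0.047059i = -0.074516+0.056412i  (running Σ = -0.277432+0.041474i)
  m=3: -0.053780+0.321199i × -0.126538+0.273804i = -0.081140-0.055369i  (running Σ = -0.358572-0.013895i)
  m=4: -0.036229-0.116127i × -0.094551-0.061571i = -0.003725+0.013211i  (running Σ = -0.362297-0.000685i)
  m=5: +0.022584+0.023257i × -0.235450+0.267630i = -0.011542+0.000568i  (running Σ = -0.373839-0.000117i)
  m=6: -0.005978-0.002060i × +0.011058+0.012997i = -0.000039-0.000100i  (running Σ = -0.373878-0.000217i)
  m=7: +0.000873-0.000120i × -0.348984+0.219122i = -0.000278+0.000233i  (running Σ = -0.374156+0.000016i)
  m=8: -0.000064+0.000044i × +0.160692+0.363375i = -0.000026-0.000016i  (running Σ = -0.374183-0.000000i)
Total Σ_m = -0.374183-0.000000i. Multiply by 0.739198: -0.276595-0.000000i. P_8(cos γ) = -0.276595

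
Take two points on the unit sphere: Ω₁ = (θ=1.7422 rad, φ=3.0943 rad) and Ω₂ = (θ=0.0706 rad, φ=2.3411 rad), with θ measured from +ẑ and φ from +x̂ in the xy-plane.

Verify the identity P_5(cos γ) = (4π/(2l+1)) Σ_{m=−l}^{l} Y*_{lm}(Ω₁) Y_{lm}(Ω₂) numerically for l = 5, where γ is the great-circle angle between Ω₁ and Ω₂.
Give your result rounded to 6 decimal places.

Addition theorem: P_5(cos γ) = (4π/11) Σ_m Y*_{lm}(Ω₁) Y_{lm}(Ω₂), m = −5…5:
  m=-5: Y*=-0.41911 + 0.10099j  Y=0.00000 + 0.00000j  product -0.00000 - 0.00000j
  m=-4: Y*=-0.23178 + 0.04438j  Y=-0.00004 - 0.00000j  product 0.00001 - 0.00000j
  m=-3: Y*=0.24185 - 0.03454j  Y=0.00071 - 0.00065j  product 0.00015 - 0.00018j
  m=-2: Y*=0.25502 - 0.02419j  Y=-0.00050 + 0.01669j  product 0.00028 + 0.00427j
  m=-1: Y*=-0.19244 + 0.00911j  Y=-0.12368 - 0.12747j  product 0.02496 + 0.02340j
  m=+0: Y*=-0.25966 + 0.00000j  Y=0.90095 + 0.00000j  product -0.23394 + 0.00000j
  m=+1: Y*=0.19244 + 0.00911j  Y=0.12368 - 0.12747j  product 0.02496 - 0.02340j
  m=+2: Y*=0.25502 + 0.02419j  Y=-0.00050 - 0.01669j  product 0.00028 - 0.00427j
  m=+3: Y*=-0.24185 - 0.03454j  Y=-0.00071 - 0.00065j  product 0.00015 + 0.00018j
  m=+4: Y*=-0.23178 - 0.04438j  Y=-0.00004 + 0.00000j  product 0.00001 + 0.00000j
  m=+5: Y*=0.41911 + 0.10099j  Y=-0.00000 + 0.00000j  product -0.00000 + 0.00000j
Σ over m = -0.18314 + 0.00000j; ×(4π/11) → -0.20922 + 0.00000j. Real part: -0.209224

-0.209224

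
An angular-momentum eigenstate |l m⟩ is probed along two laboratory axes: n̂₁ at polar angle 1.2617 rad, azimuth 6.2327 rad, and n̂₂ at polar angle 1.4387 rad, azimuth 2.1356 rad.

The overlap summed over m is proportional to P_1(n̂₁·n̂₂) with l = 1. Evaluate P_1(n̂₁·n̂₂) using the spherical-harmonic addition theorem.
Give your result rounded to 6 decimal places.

-0.504984

Expand P_1 via completeness: Σ_{m} conj(Y_{1,m}) at Ω₁ times Y_{1,m} at Ω₂ —
  m=-1: (0.328701, -0.016609) × (-0.183315, -0.289294) = (-0.065061, -0.092047)  (running Σ = (-0.065061, -0.092047))
  m=0: (0.148632, -0.000000) × (0.064355, 0.000000) = (0.009565, 0.000000)  (running Σ = (-0.055495, -0.092047))
  m=1: (-0.328701, -0.016609) × (0.183315, -0.289294) = (-0.065061, 0.092047)  (running Σ = (-0.120556, 0.000000))
Accumulated sum (-0.120556, 0.000000); after 4π/(2l+1) scaling, (-0.504984, 0.000000) ⇒ P_1 = -0.504984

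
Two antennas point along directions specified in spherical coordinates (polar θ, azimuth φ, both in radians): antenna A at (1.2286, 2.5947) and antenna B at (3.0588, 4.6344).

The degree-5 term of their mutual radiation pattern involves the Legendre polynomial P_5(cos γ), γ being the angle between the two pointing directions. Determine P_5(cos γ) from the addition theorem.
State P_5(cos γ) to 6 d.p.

-0.305524

Summing Y*_{l m}(θ₁,φ₁)·Y_{l m}(θ₂,φ₂) over m ∈ [−5, 5]; prefactor 4π/(2·5+1) = 1.142397:
  m=-5: +0.316161+0.136336i × -0.000001+0.000002i = -0.000000+0.000000i  (running Σ = -0.000000+0.000000i)
  m=-4: -0.224327-0.316377i × -0.000065-0.000021i = +0.000008+0.000025i  (running Σ = +0.000008+0.000026i)
  m=-3: +0.000270+0.003862i × +0.000360-0.001511i = +0.000006+0.000001i  (running Σ = +0.000013+0.000027i)
  m=-2: -0.153434+0.296882i × +0.022587+0.003552i = -0.004520+0.006161i  (running Σ = -0.004507+0.006187i)
  m=-1: +0.079923-0.048660i × -0.016115+0.206219i = +0.008747+0.017266i  (running Σ = +0.004240+0.023453i)
  m=0: +0.310685-0.000000i × -0.888105+0.000000i = -0.275921+0.000000i  (running Σ = -0.271681+0.023453i)
  m=1: -0.079923-0.048660i × +0.016115+0.206219i = +0.008747-0.017266i  (running Σ = -0.262934+0.006187i)
  m=2: -0.153434-0.296882i × +0.022587-0.003552i = -0.004520-0.006161i  (running Σ = -0.267454+0.000027i)
  m=3: -0.000270+0.003862i × -0.000360-0.001511i = +0.000006-0.000001i  (running Σ = -0.267448+0.000026i)
  m=4: -0.224327+0.316377i × -0.000065+0.000021i = +0.000008-0.000025i  (running Σ = -0.267440+0.000000i)
  m=5: -0.316161+0.136336i × +0.000001+0.000002i = -0.000000-0.000000i  (running Σ = -0.267441+0.000000i)
Accumulated sum -0.267441+0.000000i; after 4π/(2l+1) scaling, -0.305524+0.000000i ⇒ P_5 = -0.305524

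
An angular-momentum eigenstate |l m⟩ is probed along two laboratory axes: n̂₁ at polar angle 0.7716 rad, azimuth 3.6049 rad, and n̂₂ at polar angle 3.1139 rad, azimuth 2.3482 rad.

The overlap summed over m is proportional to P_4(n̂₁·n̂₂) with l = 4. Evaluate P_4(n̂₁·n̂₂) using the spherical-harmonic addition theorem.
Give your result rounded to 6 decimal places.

Term-by-term m-sum for l=4 (normalisation 4π/9 = 1.396263):
  m=-4: Y*=-0.02915 + 0.10047j  Y=-0.00000 - 0.00000j  product 0.00000 - 0.00000j
  m=-3: Y*=-0.05472 - 0.29921j  Y=-0.00002 + 0.00002j  product 0.00001 + 0.00000j
  m=-2: Y*=0.25362 + 0.33769j  Y=-0.00002 + 0.00154j  product -0.00053 + 0.00038j
  m=-1: Y*=-0.12619 - 0.06304j  Y=0.03669 + 0.03728j  product -0.00228 - 0.00702j
  m=+0: Y*=-0.33580 + 0.00000j  Y=0.84304 + 0.00000j  product -0.28309 + 0.00000j
  m=+1: Y*=0.12619 - 0.06304j  Y=-0.03669 + 0.03728j  product -0.00228 + 0.00702j
  m=+2: Y*=0.25362 - 0.33769j  Y=-0.00002 - 0.00154j  product -0.00053 - 0.00038j
  m=+3: Y*=0.05472 - 0.29921j  Y=0.00002 + 0.00002j  product 0.00001 - 0.00000j
  m=+4: Y*=-0.02915 - 0.10047j  Y=-0.00000 + 0.00000j  product 0.00000 + 0.00000j
Total Σ_m = -0.28869 + 0.00000j. Multiply by 1.396263: -0.40309 + 0.00000j. P_4(cos γ) = -0.403089

-0.403089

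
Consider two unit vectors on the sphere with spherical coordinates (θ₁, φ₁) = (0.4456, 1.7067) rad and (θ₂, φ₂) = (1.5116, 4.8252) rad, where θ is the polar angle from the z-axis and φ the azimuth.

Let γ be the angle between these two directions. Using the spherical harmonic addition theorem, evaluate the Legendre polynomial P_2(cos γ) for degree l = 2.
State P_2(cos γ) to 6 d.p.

Expand P_2 via completeness: Σ_{m} conj(Y_{2,m}) at Ω₁ times Y_{2,m} at Ω₂ —
  term(m=-2) = +0.027590+0.001275i   from Y*(Ω₁)=-0.069120-0.019264i, Y(Ω₂)=-0.375166+0.086112i
  term(m=-1) = -0.013705-0.000317i   from Y*(Ω₁)=-0.040707+0.297684i, Y(Ω₂)=+0.005136+0.045335i
  term(m=+0) = -0.142003+0.000000i   from Y*(Ω₁)=+0.455021-0.000000i, Y(Ω₂)=-0.312080+0.000000i
  term(m=+1) = -0.013705+0.000317i   from Y*(Ω₁)=+0.040707+0.297684i, Y(Ω₂)=-0.005136+0.045335i
  term(m=+2) = +0.027590-0.001275i   from Y*(Ω₁)=-0.069120+0.019264i, Y(Ω₂)=-0.375166-0.086112i
Total Σ_m = -0.114231+0.000000i. Multiply by 2.513274: -0.287095+0.000000i. P_2(cos γ) = -0.287095

-0.287095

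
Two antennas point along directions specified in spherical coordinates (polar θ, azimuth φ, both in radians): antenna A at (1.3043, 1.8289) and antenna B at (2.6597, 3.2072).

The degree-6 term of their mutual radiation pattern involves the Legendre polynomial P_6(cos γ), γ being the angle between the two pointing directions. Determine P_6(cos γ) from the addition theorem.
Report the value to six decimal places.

-0.178340

Term-by-term m-sum for l=6 (normalisation 4π/13 = 0.966644):
  m=-6: Y*=(-0.008634, -0.389286)  Y=(0.004421, -0.001836)  product (-0.000753, -0.001705)
  m=-5: Y*=(-0.353855, 0.101859)  Y=(0.030016, -0.010215)  product (-0.009581, 0.006672)
  m=-4: Y*=(-0.037566, -0.062901)  Y=(0.121409, -0.032613)  product (-0.006612, -0.006412)
  m=-3: Y*=(-0.240911, 0.246313)  Y=(0.317662, -0.063343)  product (-0.060926, 0.093504)
  m=-2: Y*=(0.023634, 0.013413)  Y=(0.500223, -0.066016)  product (0.012708, 0.005149)
  m=-1: Y*=(-0.082233, 0.311497)  Y=(0.302189, -0.019854)  product (-0.018665, 0.095764)
  m=+0: Y*=(0.053661, -0.000000)  Y=(-0.313709, 0.000000)  product (-0.016834, 0.000000)
  m=+1: Y*=(0.082233, 0.311497)  Y=(-0.302189, -0.019854)  product (-0.018665, -0.095764)
  m=+2: Y*=(0.023634, -0.013413)  Y=(0.500223, 0.066016)  product (0.012708, -0.005149)
  m=+3: Y*=(0.240911, 0.246313)  Y=(-0.317662, -0.063343)  product (-0.060926, -0.093504)
  m=+4: Y*=(-0.037566, 0.062901)  Y=(0.121409, 0.032613)  product (-0.006612, 0.006412)
  m=+5: Y*=(0.353855, 0.101859)  Y=(-0.030016, -0.010215)  product (-0.009581, -0.006672)
  m=+6: Y*=(-0.008634, 0.389286)  Y=(0.004421, 0.001836)  product (-0.000753, 0.001705)
Accumulated sum (-0.184494, 0.000000); after 4π/(2l+1) scaling, (-0.178340, 0.000000) ⇒ P_6 = -0.178340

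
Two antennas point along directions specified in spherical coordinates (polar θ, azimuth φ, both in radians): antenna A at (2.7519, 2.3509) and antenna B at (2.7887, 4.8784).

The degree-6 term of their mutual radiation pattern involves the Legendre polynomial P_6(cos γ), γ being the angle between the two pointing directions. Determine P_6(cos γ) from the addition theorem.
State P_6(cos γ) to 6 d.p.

-0.309940

Term-by-term m-sum for l=6 (normalisation 4π/13 = 0.966644):
  [-6]  conj(Y_{6,-6})(Ω₁) = +0.000046+0.001452i ; Y_{6,-6}(Ω₂) = -0.000448+0.000691i ; Δ = -0.000001-0.000001i
  [-5]  conj(Y_{6,-5})(Ω₁) = -0.008430+0.008888i ; Y_{6,-5}(Ω₂) = -0.005715-0.005226i ; Δ = +0.000095-0.000007i
  [-4]  conj(Y_{6,-4})(Ω₁) = -0.062506+0.001324i ; Y_{6,-4}(Ω₂) = +0.034821-0.027251i ; Δ = -0.002140+0.001749i
  [-3]  conj(Y_{6,-3})(Ω₁) = -0.152164-0.147406i ; Y_{6,-3}(Ω₂) = +0.080596+0.148223i ; Δ = +0.009585-0.034435i
  [-2]  conj(Y_{6,-2})(Ω₁) = -0.004858-0.458745i ; Y_{6,-2}(Ω₂) = -0.394909+0.136159i ; Δ = +0.064381+0.180501i
  [-1]  conj(Y_{6,-1})(Ω₁) = +0.355550-0.359335i ; Y_{6,-1}(Ω₂) = -0.092085-0.549585i ; Δ = -0.230226-0.162316i
  [+0]  conj(Y_{6,0})(Ω₁) = -0.067865-0.000000i ; Y_{6,0}(Ω₂) = +0.059260+0.000000i ; Δ = -0.004022-0.000000i
  [+1]  conj(Y_{6,1})(Ω₁) = -0.355550-0.359335i ; Y_{6,1}(Ω₂) = +0.092085-0.549585i ; Δ = -0.230226+0.162316i
  [+2]  conj(Y_{6,2})(Ω₁) = -0.004858+0.458745i ; Y_{6,2}(Ω₂) = -0.394909-0.136159i ; Δ = +0.064381-0.180501i
  [+3]  conj(Y_{6,3})(Ω₁) = +0.152164-0.147406i ; Y_{6,3}(Ω₂) = -0.080596+0.148223i ; Δ = +0.009585+0.034435i
  [+4]  conj(Y_{6,4})(Ω₁) = -0.062506-0.001324i ; Y_{6,4}(Ω₂) = +0.034821+0.027251i ; Δ = -0.002140-0.001749i
  [+5]  conj(Y_{6,5})(Ω₁) = +0.008430+0.008888i ; Y_{6,5}(Ω₂) = +0.005715-0.005226i ; Δ = +0.000095+0.000007i
  [+6]  conj(Y_{6,6})(Ω₁) = +0.000046-0.001452i ; Y_{6,6}(Ω₂) = -0.000448-0.000691i ; Δ = -0.000001+0.000001i
Accumulated sum -0.320635+0.000000i; after 4π/(2l+1) scaling, -0.309940+0.000000i ⇒ P_6 = -0.309940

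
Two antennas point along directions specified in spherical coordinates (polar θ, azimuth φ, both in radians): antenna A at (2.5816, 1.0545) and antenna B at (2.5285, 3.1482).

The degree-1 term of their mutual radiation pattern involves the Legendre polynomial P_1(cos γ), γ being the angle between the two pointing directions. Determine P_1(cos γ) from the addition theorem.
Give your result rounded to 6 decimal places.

0.540313

Addition theorem: P_1(cos γ) = (4π/3) Σ_m Y*_{lm}(Ω₁) Y_{lm}(Ω₂), m = −1…1:
  term(m=-1) = -0.01822 - 0.03161j   from Y*(Ω₁)=0.09060 + 0.15960j, Y(Ω₂)=-0.19879 + 0.00131j
  term(m=+0) = 0.16543 + 0.00000j   from Y*(Ω₁)=-0.41397 + 0.00000j, Y(Ω₂)=-0.39961 + 0.00000j
  term(m=+1) = -0.01822 + 0.03161j   from Y*(Ω₁)=-0.09060 + 0.15960j, Y(Ω₂)=0.19879 + 0.00131j
Total Σ_m = 0.12899 + 0.00000j. Multiply by 4.188790: 0.54031 + 0.00000j. P_1(cos γ) = 0.540313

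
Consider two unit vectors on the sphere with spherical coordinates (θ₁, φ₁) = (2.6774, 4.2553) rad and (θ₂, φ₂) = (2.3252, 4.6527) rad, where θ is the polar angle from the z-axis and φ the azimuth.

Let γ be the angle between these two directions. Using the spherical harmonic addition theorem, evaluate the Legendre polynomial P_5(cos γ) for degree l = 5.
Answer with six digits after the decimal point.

0.049914

Expand P_5 via completeness: Σ_{m} conj(Y_{5,m}) at Ω₁ times Y_{5,m} at Ω₂ —
  m=-5: Y*=-0.00631 + 0.00547j  Y=-0.02804 + 0.09114j  product -0.00032 - 0.00073j
  m=-4: Y*=0.01343 + 0.05099j  Y=-0.27535 - 0.06702j  product -0.00028 - 0.01494j
  m=-3: Y*=0.18853 + 0.03812j  Y=0.07679 - 0.42427j  product 0.03065 - 0.07706j
  m=-2: Y*=0.25935 - 0.33651j  Y=0.24909 + 0.02988j  product 0.07465 - 0.07607j
  m=-1: Y*=-0.20450 - 0.41579j  Y=0.01318 - 0.22054j  product -0.09440 + 0.03962j
  m=+0: Y*=0.07251 + 0.00000j  Y=0.31819 + 0.00000j  product 0.02307 + 0.00000j
  m=+1: Y*=0.20450 - 0.41579j  Y=-0.01318 - 0.22054j  product -0.09440 - 0.03962j
  m=+2: Y*=0.25935 + 0.33651j  Y=0.24909 - 0.02988j  product 0.07465 + 0.07607j
  m=+3: Y*=-0.18853 + 0.03812j  Y=-0.07679 - 0.42427j  product 0.03065 + 0.07706j
  m=+4: Y*=0.01343 - 0.05099j  Y=-0.27535 + 0.06702j  product -0.00028 + 0.01494j
  m=+5: Y*=0.00631 + 0.00547j  Y=0.02804 + 0.09114j  product -0.00032 + 0.00073j
Σ over m = 0.04369 - 0.00000j; ×(4π/11) → 0.04991 - 0.00000j. Real part: 0.049914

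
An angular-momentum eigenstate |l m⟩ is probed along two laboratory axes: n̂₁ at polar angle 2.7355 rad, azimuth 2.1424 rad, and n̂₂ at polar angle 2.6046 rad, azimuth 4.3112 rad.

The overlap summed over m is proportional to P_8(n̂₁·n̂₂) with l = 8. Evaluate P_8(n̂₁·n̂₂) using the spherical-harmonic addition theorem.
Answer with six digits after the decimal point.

0.318035

Addition theorem: P_8(cos γ) = (4π/17) Σ_m Y*_{lm}(Ω₁) Y_{lm}(Ω₂), m = −8…8:
  [-8]  conj(Y_{8,-8})(Ω₁) = -0.000043-0.000303i ; Y_{8,-8}(Ω₂) = -0.002412-0.000164i ; Δ = +0.000000+0.000001i
  [-7]  conj(Y_{8,-7})(Ω₁) = +0.002154-0.001856i ; Y_{8,-7}(Ω₂) = -0.005313-0.015347i ; Δ = -0.000040-0.000023i
  [-6]  conj(Y_{8,-6})(Ω₁) = +0.015988+0.004737i ; Y_{8,-6}(Ω₂) = +0.050439-0.045545i ; Δ = +0.001022-0.000489i
  [-5]  conj(Y_{8,-5})(Ω₁) = +0.019419+0.066633i ; Y_{8,-5}(Ω₂) = +0.179222+0.083314i ; Δ = -0.002071+0.013560i
  [-4]  conj(Y_{8,-4})(Ω₁) = -0.137022+0.157615i ; Y_{8,-4}(Ω₂) = -0.013557+0.399058i ; Δ = -0.061040-0.056817i
  [-3]  conj(Y_{8,-3})(Ω₁) = -0.432493-0.062719i ; Y_{8,-3}(Ω₂) = -0.474766+0.182633i ; Δ = +0.216787-0.049210i
  [-2]  conj(Y_{8,-2})(Ω₁) = -0.228688-0.501832i ; Y_{8,-2}(Ω₂) = -0.173979-0.179989i ; Δ = -0.050538+0.128469i
  [-1]  conj(Y_{8,-1})(Ω₁) = +0.102150-0.158807i ; Y_{8,-1}(Ω₂) = -0.114385+0.269651i ; Δ = +0.031138+0.045710i
  [+0]  conj(Y_{8,0})(Ω₁) = -0.440265-0.000000i ; Y_{8,0}(Ω₂) = -0.362792+0.000000i ; Δ = +0.159725+0.000000i
  [+1]  conj(Y_{8,1})(Ω₁) = -0.102150-0.158807i ; Y_{8,1}(Ω₂) = +0.114385+0.269651i ; Δ = +0.031138-0.045710i
  [+2]  conj(Y_{8,2})(Ω₁) = -0.228688+0.501832i ; Y_{8,2}(Ω₂) = -0.173979+0.179989i ; Δ = -0.050538-0.128469i
  [+3]  conj(Y_{8,3})(Ω₁) = +0.432493-0.062719i ; Y_{8,3}(Ω₂) = +0.474766+0.182633i ; Δ = +0.216787+0.049210i
  [+4]  conj(Y_{8,4})(Ω₁) = -0.137022-0.157615i ; Y_{8,4}(Ω₂) = -0.013557-0.399058i ; Δ = -0.061040+0.056817i
  [+5]  conj(Y_{8,5})(Ω₁) = -0.019419+0.066633i ; Y_{8,5}(Ω₂) = -0.179222+0.083314i ; Δ = -0.002071-0.013560i
  [+6]  conj(Y_{8,6})(Ω₁) = +0.015988-0.004737i ; Y_{8,6}(Ω₂) = +0.050439+0.045545i ; Δ = +0.001022+0.000489i
  [+7]  conj(Y_{8,7})(Ω₁) = -0.002154-0.001856i ; Y_{8,7}(Ω₂) = +0.005313-0.015347i ; Δ = -0.000040+0.000023i
  [+8]  conj(Y_{8,8})(Ω₁) = -0.000043+0.000303i ; Y_{8,8}(Ω₂) = -0.002412+0.000164i ; Δ = +0.000000-0.000001i
Total Σ_m = +0.430243+0.000000i. Multiply by 0.739198: +0.318035+0.000000i. P_8(cos γ) = 0.318035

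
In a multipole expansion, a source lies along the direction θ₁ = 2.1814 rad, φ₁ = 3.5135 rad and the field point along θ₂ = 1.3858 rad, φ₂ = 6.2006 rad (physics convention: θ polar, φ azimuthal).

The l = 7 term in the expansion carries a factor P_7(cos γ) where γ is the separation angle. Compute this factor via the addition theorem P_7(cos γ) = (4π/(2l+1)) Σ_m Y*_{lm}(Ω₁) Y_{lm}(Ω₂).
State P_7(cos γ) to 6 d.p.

0.340851

Expand P_7 via completeness: Σ_{m} conj(Y_{7,m}) at Ω₁ times Y_{7,m} at Ω₂ —
  m=-7: 0.10639 - 0.06352j × 0.37125 + 0.24223j = 0.05488 + 0.00219j  (running Σ = 0.05488 + 0.00219j)
  m=-6: 0.19910 - 0.25619j × 0.27306 + 0.14758j = 0.09217 - 0.04057j  (running Σ = 0.14706 - 0.03838j)
  m=-5: 0.12627 - 0.42509j × -0.17274 - 0.07568j = -0.05398 + 0.06387j  (running Σ = 0.09308 + 0.02549j)
  m=-4: -0.02006 - 0.24064j × -0.30516 - 0.10464j = -0.01906 + 0.07553j  (running Σ = 0.07402 + 0.10102j)
  m=-3: 0.08672 + 0.17722j × 0.09479 + 0.02398j = 0.00397 + 0.01888j  (running Σ = 0.07799 + 0.11990j)
  m=-2: 0.25291 + 0.23271j × 0.31382 + 0.05231j = 0.06720 + 0.08626j  (running Σ = 0.14519 + 0.20616j)
  m=-1: -0.05490 - 0.02142j × -0.06147 - 0.00509j = 0.00327 + 0.00160j  (running Σ = 0.14845 + 0.20775j)
  m=0: -0.34851 + 0.00000j × -0.31550 + 0.00000j = 0.10996 + 0.00000j  (running Σ = 0.25841 + 0.20775j)
  m=1: 0.05490 - 0.02142j × 0.06147 - 0.00509j = 0.00327 - 0.00160j  (running Σ = 0.26167 + 0.20616j)
  m=2: 0.25291 - 0.23271j × 0.31382 - 0.05231j = 0.06720 - 0.08626j  (running Σ = 0.32887 + 0.11990j)
  m=3: -0.08672 + 0.17722j × -0.09479 + 0.02398j = 0.00397 - 0.01888j  (running Σ = 0.33284 + 0.10102j)
  m=4: -0.02006 + 0.24064j × -0.30516 + 0.10464j = -0.01906 - 0.07553j  (running Σ = 0.31378 + 0.02549j)
  m=5: -0.12627 - 0.42509j × 0.17274 - 0.07568j = -0.05398 - 0.06387j  (running Σ = 0.25980 - 0.03838j)
  m=6: 0.19910 + 0.25619j × 0.27306 - 0.14758j = 0.09217 + 0.04057j  (running Σ = 0.35198 + 0.00219j)
  m=7: -0.10639 - 0.06352j × -0.37125 + 0.24223j = 0.05488 - 0.00219j  (running Σ = 0.40686 + 0.00000j)
Total Σ_m = 0.40686 + 0.00000j. Multiply by 0.837758: 0.34085 + 0.00000j. P_7(cos γ) = 0.340851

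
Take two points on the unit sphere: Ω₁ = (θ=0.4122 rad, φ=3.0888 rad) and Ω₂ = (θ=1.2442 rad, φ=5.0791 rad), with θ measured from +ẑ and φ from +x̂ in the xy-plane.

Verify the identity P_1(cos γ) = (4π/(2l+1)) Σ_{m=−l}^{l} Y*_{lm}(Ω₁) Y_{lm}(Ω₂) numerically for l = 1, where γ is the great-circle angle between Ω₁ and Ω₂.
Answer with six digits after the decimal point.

Summing Y*_{l m}(θ₁,φ₁)·Y_{l m}(θ₂,φ₂) over m ∈ [−1, 1]; prefactor 4π/(2·1+1) = 4.188790:
  [-1]  conj(Y_{1,-1})(Ω₁) = (-0.138221, 0.007304) ; Y_{1,-1}(Ω₂) = (0.117328, 0.305474) ; Δ = (-0.018448, -0.041366)
  [+0]  conj(Y_{1,0})(Ω₁) = (0.447678, -0.000000) ; Y_{1,0}(Ω₂) = (0.156754, 0.000000) ; Δ = (0.070175, 0.000000)
  [+1]  conj(Y_{1,1})(Ω₁) = (0.138221, 0.007304) ; Y_{1,1}(Ω₂) = (-0.117328, 0.305474) ; Δ = (-0.018448, 0.041366)
Σ over m = (0.033279, 0.000000); ×(4π/3) → (0.139397, 0.000000). Real part: 0.139397

0.139397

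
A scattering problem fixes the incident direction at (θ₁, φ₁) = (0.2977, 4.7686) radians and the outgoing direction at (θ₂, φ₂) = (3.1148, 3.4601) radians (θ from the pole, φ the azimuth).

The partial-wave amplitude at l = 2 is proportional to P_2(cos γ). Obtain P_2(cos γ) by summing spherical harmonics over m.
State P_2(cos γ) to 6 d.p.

Addition theorem: P_2(cos γ) = (4π/5) Σ_m Y*_{lm}(Ω₁) Y_{lm}(Ω₂), m = −2…2:
  m=-2: (-0.033024, -0.003728) × (0.000223, -0.000165) = (-0.000008, 0.000005)  (running Σ = (-0.000008, 0.000005))
  m=-1: (0.012171, -0.216296) × (0.019648, -0.006479) = (-0.001162, -0.004329)  (running Σ = (-0.001170, -0.004324))
  m=0: (0.549376, -0.000000) × (0.630104, 0.000000) = (0.346164, 0.000000)  (running Σ = (0.344994, -0.004324))
  m=1: (-0.012171, -0.216296) × (-0.019648, -0.006479) = (-0.001162, 0.004329)  (running Σ = (0.343832, 0.000005))
  m=2: (-0.033024, 0.003728) × (0.000223, 0.000165) = (-0.000008, -0.000005)  (running Σ = (0.343824, -0.000000))
Σ over m = (0.343824, -0.000000); ×(4π/5) → (0.864124, -0.000000). Real part: 0.864124

0.864124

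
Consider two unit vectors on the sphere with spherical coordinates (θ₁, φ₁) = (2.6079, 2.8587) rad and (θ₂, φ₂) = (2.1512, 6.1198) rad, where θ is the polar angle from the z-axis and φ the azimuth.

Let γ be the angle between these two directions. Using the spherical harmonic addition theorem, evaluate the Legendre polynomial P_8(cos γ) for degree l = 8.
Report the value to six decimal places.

Addition theorem: P_8(cos γ) = (4π/17) Σ_m Y*_{lm}(Ω₁) Y_{lm}(Ω₂), m = −8…8:
  m=-8: Y*=-0.00148 - 0.00178j  Y=0.03213 + 0.11900j  product 0.00016 - 0.00023j
  m=-7: Y*=-0.00623 - 0.01436j  Y=-0.13392 - 0.29427j  product -0.00339 + 0.00376j
  m=-6: Y*=-0.00833 - 0.06548j  Y=0.25159 + 0.37537j  product 0.02248 - 0.01960j
  m=-5: Y*=0.03015 - 0.19127j  Y=-0.18853 - 0.20080j  product -0.04409 + 0.03001j
  m=-4: Y*=0.16801 - 0.35760j  Y=-0.12357 - 0.09463j  product -0.05460 + 0.02829j
  m=-3: Y*=0.33732 - 0.38296j  Y=0.31923 + 0.17034j  product 0.17291 - 0.06479j
  m=-2: Y*=0.22045 - 0.13999j  Y=-0.02541 - 0.00861j  product -0.00681 + 0.00166j
  m=-1: Y*=-0.27294 + 0.07934j  Y=-0.33836 - 0.05578j  product 0.09678 - 0.01162j
  m=+0: Y*=-0.37087 + 0.00000j  Y=0.07946 + 0.00000j  product -0.02947 + 0.00000j
  m=+1: Y*=0.27294 + 0.07934j  Y=0.33836 - 0.05578j  product 0.09678 + 0.01162j
  m=+2: Y*=0.22045 + 0.13999j  Y=-0.02541 + 0.00861j  product -0.00681 - 0.00166j
  m=+3: Y*=-0.33732 - 0.38296j  Y=-0.31923 + 0.17034j  product 0.17291 + 0.06479j
  m=+4: Y*=0.16801 + 0.35760j  Y=-0.12357 + 0.09463j  product -0.05460 - 0.02829j
  m=+5: Y*=-0.03015 - 0.19127j  Y=0.18853 - 0.20080j  product -0.04409 - 0.03001j
  m=+6: Y*=-0.00833 + 0.06548j  Y=0.25159 - 0.37537j  product 0.02248 + 0.01960j
  m=+7: Y*=0.00623 - 0.01436j  Y=0.13392 - 0.29427j  product -0.00339 - 0.00376j
  m=+8: Y*=-0.00148 + 0.00178j  Y=0.03213 - 0.11900j  product 0.00016 + 0.00023j
Total Σ_m = 0.33743 + 0.00000j. Multiply by 0.739198: 0.24942 + 0.00000j. P_8(cos γ) = 0.249425

0.249425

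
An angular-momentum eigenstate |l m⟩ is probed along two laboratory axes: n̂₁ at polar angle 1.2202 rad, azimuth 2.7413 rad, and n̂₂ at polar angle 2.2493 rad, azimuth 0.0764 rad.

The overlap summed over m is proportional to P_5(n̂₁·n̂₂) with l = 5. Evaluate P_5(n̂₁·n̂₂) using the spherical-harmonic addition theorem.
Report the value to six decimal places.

Expand P_5 via completeness: Σ_{m} conj(Y_{5,m}) at Ω₁ times Y_{5,m} at Ω₂ —
  m=-5: Y*=0.14158 + 0.30816j  Y=0.12316 - 0.04948j  product 0.03268 + 0.03095j
  m=-4: Y*=-0.01191 - 0.39200j  Y=-0.32270 + 0.10181j  product 0.04375 + 0.12529j
  m=-3: Y*=-0.00639 + 0.01648j  Y=0.40460 - 0.09439j  product -0.00103 + 0.00727j
  m=-2: Y*=-0.23098 + 0.23810j  Y=-0.11581 + 0.01783j  product 0.02250 - 0.03169j
  m=-1: Y*=0.09952 - 0.04211j  Y=-0.31232 + 0.02391j  product -0.03008 + 0.01553j
  m=+0: Y*=0.30605 + 0.00000j  Y=0.20541 + 0.00000j  product 0.06287 + 0.00000j
  m=+1: Y*=-0.09952 - 0.04211j  Y=0.31232 + 0.02391j  product -0.03008 - 0.01553j
  m=+2: Y*=-0.23098 - 0.23810j  Y=-0.11581 - 0.01783j  product 0.02250 + 0.03169j
  m=+3: Y*=0.00639 + 0.01648j  Y=-0.40460 - 0.09439j  product -0.00103 - 0.00727j
  m=+4: Y*=-0.01191 + 0.39200j  Y=-0.32270 - 0.10181j  product 0.04375 - 0.12529j
  m=+5: Y*=-0.14158 + 0.30816j  Y=-0.12316 - 0.04948j  product 0.03268 - 0.03095j
Accumulated sum 0.19853 + 0.00000j; after 4π/(2l+1) scaling, 0.22680 + 0.00000j ⇒ P_5 = 0.226800

0.226800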